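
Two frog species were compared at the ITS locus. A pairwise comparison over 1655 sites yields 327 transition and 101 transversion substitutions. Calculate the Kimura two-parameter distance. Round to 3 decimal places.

0.337

P = 327/1655 ≈ 0.197583 and Q = 101/1655 ≈ 0.061027.
Under the Kimura two-parameter model, d = −½ ln(1 − 2P − Q) − ¼ ln(1 − 2Q).
1 − 2P − Q = 0.543807, giving −½ ln(0.543807) = 0.304580.
1 − 2Q = 0.877946, giving −¼ ln(0.877946) = 0.032543.
d = 0.304580 + 0.032543 = 0.337123.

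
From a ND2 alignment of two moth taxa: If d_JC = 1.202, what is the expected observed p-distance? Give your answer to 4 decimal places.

p = (3/4)(1 − e^(−4d/3)) = 0.75 × (1 − e^(-1.602667)) = 0.75 × (1 − 0.201359) = 0.598981.

0.5990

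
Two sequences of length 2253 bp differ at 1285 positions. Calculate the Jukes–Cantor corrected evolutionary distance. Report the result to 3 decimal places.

1.072

p = 1285/2253 ≈ 0.570351.
d = −(3/4) ln(1 − 4p/3) = −0.75 ln(1 − 0.760468) = −0.75 ln(0.239532)
  = −0.75 × (-1.429068) = 1.071801 substitutions/site.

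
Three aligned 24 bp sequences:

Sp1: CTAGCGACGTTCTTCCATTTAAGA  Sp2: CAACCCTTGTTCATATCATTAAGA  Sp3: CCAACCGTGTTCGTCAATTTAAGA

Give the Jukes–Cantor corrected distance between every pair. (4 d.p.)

d(Sp1,Sp2) = 0.6082, d(Sp1,Sp3) = 0.3694, d(Sp2,Sp3) = 0.4408

Sp1–Sp2: 10/24 sites differ → p ≈ 0.416667, d = −0.75 ln(1 − 0.555556) = 0.608198 ≈ 0.6082.
Sp1–Sp3: 7/24 sites differ → p ≈ 0.291667, d = −0.75 ln(1 − 0.388889) = 0.369358 ≈ 0.3694.
Sp2–Sp3: 8/24 sites differ → p ≈ 0.333333, d = −0.75 ln(1 − 0.444444) = 0.440839 ≈ 0.4408.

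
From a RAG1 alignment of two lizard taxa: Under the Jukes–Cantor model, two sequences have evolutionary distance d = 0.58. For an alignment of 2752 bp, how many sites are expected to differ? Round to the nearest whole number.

1112

Invert JC69: p = (3/4)(1 − e^(−4d/3)) = 0.75 × (1 − e^(-0.773333)) = 0.75 × (1 − 0.461472) = 0.403896.
Expected differing sites = pL ≈ 0.403896 × 2752 = 1111.521792 ≈ 1112.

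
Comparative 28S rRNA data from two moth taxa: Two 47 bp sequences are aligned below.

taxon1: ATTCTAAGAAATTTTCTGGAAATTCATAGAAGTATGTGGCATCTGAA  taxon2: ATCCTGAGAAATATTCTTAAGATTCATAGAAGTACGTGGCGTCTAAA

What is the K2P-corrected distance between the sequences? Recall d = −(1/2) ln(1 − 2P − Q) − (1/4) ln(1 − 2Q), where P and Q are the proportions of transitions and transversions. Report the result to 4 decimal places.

0.2303

Of 47 sites, 7 differences are transitions and 2 are transversions, so P = 7/47 ≈ 0.148936 and Q = 2/47 ≈ 0.042553.
Under the Kimura two-parameter model, d = −½ ln(1 − 2P − Q) − ¼ ln(1 − 2Q).
1 − 2P − Q = 0.659575, giving −½ ln(0.659575) = 0.208080.
1 − 2Q = 0.914894, giving −¼ ln(0.914894) = 0.022237.
d = 0.208080 + 0.022237 = 0.230317.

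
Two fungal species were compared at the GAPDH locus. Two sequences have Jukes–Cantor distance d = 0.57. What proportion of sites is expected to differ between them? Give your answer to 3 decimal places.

p = (3/4)(1 − e^(−4d/3)) = 0.75 × (1 − e^(-0.76)) = 0.75 × (1 − 0.467666) = 0.399251.

0.399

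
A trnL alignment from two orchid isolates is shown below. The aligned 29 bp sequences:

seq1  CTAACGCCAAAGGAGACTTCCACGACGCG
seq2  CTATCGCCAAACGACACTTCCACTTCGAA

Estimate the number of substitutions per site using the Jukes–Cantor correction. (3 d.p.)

0.291

The sequences differ at 7 of 29 sites (4, 12, 15, 24, 25, 28, 29), so p = 7/29 ≈ 0.241379.
d = −(3/4) ln(1 − 4p/3) = −0.75 ln(1 − 0.321839) = −0.75 ln(0.678161)
  = −0.75 × (-0.388371) = 0.291278 substitutions/site.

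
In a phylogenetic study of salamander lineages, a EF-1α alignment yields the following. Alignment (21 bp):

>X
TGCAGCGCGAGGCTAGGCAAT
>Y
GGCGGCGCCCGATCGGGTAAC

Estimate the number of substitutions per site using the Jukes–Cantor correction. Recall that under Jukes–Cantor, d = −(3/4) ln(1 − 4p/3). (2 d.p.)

The sequences differ at 10 of 21 sites (1, 4, 9, 10, 12, 13, 14, 15, 18, 21), so p = 10/21 ≈ 0.47619.
d = −(3/4) ln(1 − 4p/3) = −0.75 ln(1 − 0.63492) = −0.75 ln(0.36508)
  = −0.75 × (-1.007639) = 0.755729 substitutions/site.

0.76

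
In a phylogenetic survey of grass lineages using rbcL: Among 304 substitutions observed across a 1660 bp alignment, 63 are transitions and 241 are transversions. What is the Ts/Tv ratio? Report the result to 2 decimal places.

R = 63/241 = 0.261410… ≈ 0.26 (to 2 d.p.).

0.26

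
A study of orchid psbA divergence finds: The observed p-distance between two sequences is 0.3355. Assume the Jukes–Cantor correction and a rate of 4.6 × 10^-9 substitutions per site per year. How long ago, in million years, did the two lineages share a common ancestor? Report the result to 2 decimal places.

d = −(3/4) ln(1 − 4p/3) = −0.75 ln(1 − 0.447333) = −0.75 ln(0.552667)
  = −0.75 × (-0.593000) = 0.444750 substitutions/site.
Under a molecular clock d = 2μt, so t = d/(2μ) = 0.444750 / (2 × 4.6 × 10^-9) = 48.34 million years.

48.34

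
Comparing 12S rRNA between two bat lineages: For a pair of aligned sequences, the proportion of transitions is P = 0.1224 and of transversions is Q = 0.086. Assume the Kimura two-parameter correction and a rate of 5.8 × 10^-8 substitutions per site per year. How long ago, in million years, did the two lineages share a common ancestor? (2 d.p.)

2.14

Under the Kimura two-parameter model, d = −½ ln(1 − 2P − Q) − ¼ ln(1 − 2Q).
1 − 2P − Q = 0.6692, giving −½ ln(0.6692) = 0.200836.
1 − 2Q = 0.828, giving −¼ ln(0.828) = 0.047186.
d = 0.200836 + 0.047186 = 0.248022.
Under a molecular clock d = 2μt, so t = d/(2μ) = 0.248022 / (2 × 5.8 × 10^-8) = 2.14 million years.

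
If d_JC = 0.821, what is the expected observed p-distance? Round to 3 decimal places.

0.499

p = (3/4)(1 − e^(−4d/3)) = 0.75 × (1 − e^(-1.094667)) = 0.75 × (1 − 0.334651) = 0.499012.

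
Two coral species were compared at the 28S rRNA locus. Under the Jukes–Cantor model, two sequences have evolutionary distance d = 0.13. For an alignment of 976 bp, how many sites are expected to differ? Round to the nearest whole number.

116

Invert JC69: p = (3/4)(1 − e^(−4d/3)) = 0.75 × (1 − e^(-0.173333)) = 0.75 × (1 − 0.840858) = 0.119357.
Expected differing sites = pL ≈ 0.119357 × 976 = 116.492432 ≈ 116.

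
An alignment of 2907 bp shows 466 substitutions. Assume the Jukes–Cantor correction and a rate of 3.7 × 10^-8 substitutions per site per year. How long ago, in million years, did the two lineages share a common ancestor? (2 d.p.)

2.44

p = 466/2907 ≈ 0.160303.
d = −(3/4) ln(1 − 4p/3) = −0.75 ln(1 − 0.213737) = −0.75 ln(0.786263)
  = −0.75 × (-0.240464) = 0.180348 substitutions/site.
Under a molecular clock d = 2μt, so t = d/(2μ) = 0.180348 / (2 × 3.7 × 10^-8) = 2.44 million years.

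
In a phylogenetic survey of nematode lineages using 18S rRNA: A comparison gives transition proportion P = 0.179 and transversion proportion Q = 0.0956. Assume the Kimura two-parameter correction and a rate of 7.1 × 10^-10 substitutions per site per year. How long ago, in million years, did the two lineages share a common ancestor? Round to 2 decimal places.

Under the Kimura two-parameter model, d = −½ ln(1 − 2P − Q) − ¼ ln(1 − 2Q).
1 − 2P − Q = 0.5464, giving −½ ln(0.5464) = 0.302202.
1 − 2Q = 0.8088, giving −¼ ln(0.8088) = 0.053051.
d = 0.302202 + 0.053051 = 0.355253.
Under a molecular clock d = 2μt, so t = d/(2μ) = 0.355253 / (2 × 7.1 × 10^-10) = 250.18 million years.

250.18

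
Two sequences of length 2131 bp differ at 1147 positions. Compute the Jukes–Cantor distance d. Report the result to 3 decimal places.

p = 1147/2131 ≈ 0.538245.
d = −(3/4) ln(1 − 4p/3) = −0.75 ln(1 − 0.71766) = −0.75 ln(0.28234)
  = −0.75 × (-1.264643) = 0.948482 substitutions/site.

0.948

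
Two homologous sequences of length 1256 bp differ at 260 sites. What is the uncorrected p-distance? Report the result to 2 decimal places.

0.21

p = 260/1256 = 0.207006… ≈ 0.21 (to 2 d.p.).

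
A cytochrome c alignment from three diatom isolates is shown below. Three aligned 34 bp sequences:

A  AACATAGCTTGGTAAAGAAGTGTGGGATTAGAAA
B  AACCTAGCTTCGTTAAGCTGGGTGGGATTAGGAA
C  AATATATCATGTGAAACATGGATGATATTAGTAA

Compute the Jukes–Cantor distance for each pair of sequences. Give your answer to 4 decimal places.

A–B: 7/34 sites differ → p ≈ 0.205882, d = −0.75 ln(1 − 0.274509) = 0.240680 ≈ 0.2407.
A–C: 12/34 sites differ → p ≈ 0.352941, d = −0.75 ln(1 − 0.470588) = 0.476991 ≈ 0.4770.
B–C: 14/34 sites differ → p ≈ 0.411765, d = −0.75 ln(1 − 0.54902) = 0.597249 ≈ 0.5972.

d(A,B) = 0.2407, d(A,C) = 0.4770, d(B,C) = 0.5972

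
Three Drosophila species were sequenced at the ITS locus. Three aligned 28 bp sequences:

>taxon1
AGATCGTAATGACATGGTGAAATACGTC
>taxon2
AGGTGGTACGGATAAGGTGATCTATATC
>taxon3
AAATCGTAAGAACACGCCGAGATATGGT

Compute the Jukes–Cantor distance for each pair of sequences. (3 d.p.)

d(taxon1,taxon2) = 0.485, d(taxon1,taxon3) = 0.485, d(taxon2,taxon3) = 0.824

taxon1–taxon2: 10/28 sites differ → p ≈ 0.357143, d = −0.75 ln(1 − 0.476191) = 0.484971 ≈ 0.485.
taxon1–taxon3: 10/28 sites differ → p ≈ 0.357143, d = −0.75 ln(1 − 0.476191) = 0.484971 ≈ 0.485.
taxon2–taxon3: 14/28 sites differ → p = 0.5, d = −0.75 ln(1 − 0.666667) = 0.823960 ≈ 0.824.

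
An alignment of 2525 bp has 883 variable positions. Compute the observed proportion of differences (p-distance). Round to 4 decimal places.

0.3497

p = 883/2525 = 0.349702… ≈ 0.3497 (to 4 d.p.).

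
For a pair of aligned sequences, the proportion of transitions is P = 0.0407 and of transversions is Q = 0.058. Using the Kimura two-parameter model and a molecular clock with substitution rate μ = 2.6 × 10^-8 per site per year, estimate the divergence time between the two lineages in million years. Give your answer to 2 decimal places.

Under the Kimura two-parameter model, d = −½ ln(1 − 2P − Q) − ¼ ln(1 − 2Q).
1 − 2P − Q = 0.8606, giving −½ ln(0.8606) = 0.075063.
1 − 2Q = 0.884, giving −¼ ln(0.884) = 0.030825.
d = 0.075063 + 0.030825 = 0.105888.
Under a molecular clock d = 2μt, so t = d/(2μ) = 0.105888 / (2 × 2.6 × 10^-8) = 2.04 million years.

2.04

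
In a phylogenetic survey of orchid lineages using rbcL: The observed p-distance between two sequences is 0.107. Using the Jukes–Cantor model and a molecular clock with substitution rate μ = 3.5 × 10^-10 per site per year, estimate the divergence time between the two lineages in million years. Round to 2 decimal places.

d = −(3/4) ln(1 − 4p/3) = −0.75 ln(1 − 0.142667) = −0.75 ln(0.857333)
  = −0.75 × (-0.153929) = 0.115447 substitutions/site.
Under a molecular clock d = 2μt, so t = d/(2μ) = 0.115447 / (2 × 3.5 × 10^-10) = 164.92 million years.

164.92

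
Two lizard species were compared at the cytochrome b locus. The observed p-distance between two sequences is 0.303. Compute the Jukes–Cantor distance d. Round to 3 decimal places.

0.388

d = −(3/4) ln(1 − 4p/3) = −0.75 ln(1 − 0.404) = −0.75 ln(0.596)
  = −0.75 × (-0.517515) = 0.388136 substitutions/site.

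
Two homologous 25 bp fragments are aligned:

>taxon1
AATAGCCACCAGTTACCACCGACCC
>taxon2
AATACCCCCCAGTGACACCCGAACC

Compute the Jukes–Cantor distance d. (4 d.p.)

The sequences differ at 6 of 25 sites (5, 8, 14, 17, 18, 23), so p = 6/25 = 0.24.
d = −(3/4) ln(1 − 4p/3) = −0.75 ln(1 − 0.32) = −0.75 ln(0.68)
  = −0.75 × (-0.385662) = 0.289247 substitutions/site.

0.2892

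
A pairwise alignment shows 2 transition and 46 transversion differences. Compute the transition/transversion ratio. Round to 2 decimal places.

R = 2/46 = 0.043478… ≈ 0.04 (to 2 d.p.).

0.04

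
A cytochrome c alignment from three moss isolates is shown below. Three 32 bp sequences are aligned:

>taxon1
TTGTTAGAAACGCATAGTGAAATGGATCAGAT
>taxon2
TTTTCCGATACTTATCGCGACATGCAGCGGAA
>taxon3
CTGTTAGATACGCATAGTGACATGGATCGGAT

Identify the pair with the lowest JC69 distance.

taxon1 and taxon3

taxon1–taxon2: 13/32 differ, p = 0.406, d = 0.585.
taxon1–taxon3: 4/32 differ, p = 0.125, d = 0.137.
taxon2–taxon3: 11/32 differ, p = 0.344, d = 0.460.
The smallest distance is between taxon1 and taxon3.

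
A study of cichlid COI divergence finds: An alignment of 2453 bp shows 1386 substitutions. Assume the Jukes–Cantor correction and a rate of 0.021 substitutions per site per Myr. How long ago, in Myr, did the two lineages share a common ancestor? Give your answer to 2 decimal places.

25.00

p = 1386/2453 ≈ 0.565022.
d = −(3/4) ln(1 − 4p/3) = −0.75 ln(1 − 0.753363) = −0.75 ln(0.246637)
  = −0.75 × (-1.399838) = 1.049879 substitutions/site.
Under a molecular clock d = 2μt, so t = d/(2μ) = 1.049879 / (2 × 0.021) = 25.00 Myr.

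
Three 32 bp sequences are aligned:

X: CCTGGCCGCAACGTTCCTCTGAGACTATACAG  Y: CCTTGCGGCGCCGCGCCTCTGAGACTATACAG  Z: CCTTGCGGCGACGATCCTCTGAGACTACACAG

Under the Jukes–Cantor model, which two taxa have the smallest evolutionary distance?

Y and Z

X–Y: 6/32 differ, p = 0.188, d = 0.216.
X–Z: 5/32 differ, p = 0.156, d = 0.175.
Y–Z: 4/32 differ, p = 0.125, d = 0.137.
The smallest distance is between Y and Z.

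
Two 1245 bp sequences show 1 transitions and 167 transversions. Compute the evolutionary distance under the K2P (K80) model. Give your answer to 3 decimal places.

0.151

P = 1/1245 ≈ 0.000803 and Q = 167/1245 ≈ 0.134137.
Under the Kimura two-parameter model, d = −½ ln(1 − 2P − Q) − ¼ ln(1 − 2Q).
1 − 2P − Q = 0.864257, giving −½ ln(0.864257) = 0.072943.
1 − 2Q = 0.731726, giving −¼ ln(0.731726) = 0.078087.
d = 0.072943 + 0.078087 = 0.151030.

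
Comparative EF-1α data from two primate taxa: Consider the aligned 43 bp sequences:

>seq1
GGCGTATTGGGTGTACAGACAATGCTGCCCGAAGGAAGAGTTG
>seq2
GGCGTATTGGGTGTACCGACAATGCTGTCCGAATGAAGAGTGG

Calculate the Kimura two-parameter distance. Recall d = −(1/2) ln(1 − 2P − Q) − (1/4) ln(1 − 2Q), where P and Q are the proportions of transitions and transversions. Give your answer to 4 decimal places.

0.0994

Of 43 sites, 1 differences are transitions and 3 are transversions, so P = 1/43 ≈ 0.023256 and Q = 3/43 ≈ 0.069767.
Under the Kimura two-parameter model, d = −½ ln(1 − 2P − Q) − ¼ ln(1 − 2Q).
1 − 2P − Q = 0.883721, giving −½ ln(0.883721) = 0.061807.
1 − 2Q = 0.860466, giving −¼ ln(0.860466) = 0.037570.
d = 0.061807 + 0.037570 = 0.099377.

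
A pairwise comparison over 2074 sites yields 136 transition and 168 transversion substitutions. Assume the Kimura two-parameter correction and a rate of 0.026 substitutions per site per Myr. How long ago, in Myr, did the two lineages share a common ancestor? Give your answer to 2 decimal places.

P = 136/2074 ≈ 0.065574 and Q = 168/2074 ≈ 0.081003.
Under the Kimura two-parameter model, d = −½ ln(1 − 2P − Q) − ¼ ln(1 − 2Q).
1 − 2P − Q = 0.787849, giving −½ ln(0.787849) = 0.119224.
1 − 2Q = 0.837994, giving −¼ ln(0.837994) = 0.044186.
d = 0.119224 + 0.044186 = 0.163410.
Under a molecular clock d = 2μt, so t = d/(2μ) = 0.163410 / (2 × 0.026) = 3.14 Myr.

3.14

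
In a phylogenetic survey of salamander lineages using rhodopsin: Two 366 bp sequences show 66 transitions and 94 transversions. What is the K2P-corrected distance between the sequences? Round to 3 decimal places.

P = 66/366 ≈ 0.180328 and Q = 94/366 ≈ 0.256831.
Under the Kimura two-parameter model, d = −½ ln(1 − 2P − Q) − ¼ ln(1 − 2Q).
1 − 2P − Q = 0.382513, giving −½ ln(0.382513) = 0.480496.
1 − 2Q = 0.486338, giving −¼ ln(0.486338) = 0.180213.
d = 0.480496 + 0.180213 = 0.660709.

0.661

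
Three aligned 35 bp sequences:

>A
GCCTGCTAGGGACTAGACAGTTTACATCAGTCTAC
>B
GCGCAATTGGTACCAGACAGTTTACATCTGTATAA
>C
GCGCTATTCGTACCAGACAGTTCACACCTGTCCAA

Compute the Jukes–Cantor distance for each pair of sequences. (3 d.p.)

d(A,B) = 0.360, d(A,C) = 0.513, d(B,C) = 0.195

A–B: 10/35 sites differ → p ≈ 0.285714, d = −0.75 ln(1 − 0.380952) = 0.359679 ≈ 0.360.
A–C: 13/35 sites differ → p ≈ 0.371429, d = −0.75 ln(1 − 0.495239) = 0.512753 ≈ 0.513.
B–C: 6/35 sites differ → p ≈ 0.171429, d = −0.75 ln(1 − 0.228572) = 0.194634 ≈ 0.195.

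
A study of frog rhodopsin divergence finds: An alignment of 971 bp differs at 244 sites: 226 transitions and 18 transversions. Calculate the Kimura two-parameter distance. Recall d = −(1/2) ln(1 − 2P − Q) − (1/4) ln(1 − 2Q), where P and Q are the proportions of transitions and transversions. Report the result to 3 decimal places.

0.340

P = 226/971 ≈ 0.23275 and Q = 18/971 ≈ 0.018538.
Under the Kimura two-parameter model, d = −½ ln(1 − 2P − Q) − ¼ ln(1 − 2Q).
1 − 2P − Q = 0.515962, giving −½ ln(0.515962) = 0.330861.
1 − 2Q = 0.962924, giving −¼ ln(0.962924) = 0.009445.
d = 0.330861 + 0.009445 = 0.340306.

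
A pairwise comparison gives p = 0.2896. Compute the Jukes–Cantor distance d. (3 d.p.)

0.366

d = −(3/4) ln(1 − 4p/3) = −0.75 ln(1 − 0.386133) = −0.75 ln(0.613867)
  = −0.75 × (-0.487977) = 0.365983 substitutions/site.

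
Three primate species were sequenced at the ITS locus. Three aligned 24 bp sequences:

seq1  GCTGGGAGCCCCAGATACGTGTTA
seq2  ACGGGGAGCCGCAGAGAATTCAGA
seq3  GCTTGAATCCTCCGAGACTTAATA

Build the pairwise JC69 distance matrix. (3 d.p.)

d(seq1,seq2) = 0.520, d(seq1,seq3) = 0.520, d(seq2,seq3) = 0.608

seq1–seq2: 9/24 sites differ → p = 0.375, d = −0.75 ln(1 − 0.5) = 0.519860 ≈ 0.520.
seq1–seq3: 9/24 sites differ → p = 0.375, d = −0.75 ln(1 − 0.5) = 0.519860 ≈ 0.520.
seq2–seq3: 10/24 sites differ → p ≈ 0.416667, d = −0.75 ln(1 − 0.555556) = 0.608198 ≈ 0.608.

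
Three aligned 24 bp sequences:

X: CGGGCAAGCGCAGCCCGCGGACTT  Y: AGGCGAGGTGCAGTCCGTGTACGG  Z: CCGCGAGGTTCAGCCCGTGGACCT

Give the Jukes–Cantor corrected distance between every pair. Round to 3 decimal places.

d(X,Y) = 0.608, d(X,Z) = 0.441, d(Y,Z) = 0.369

X–Y: 10/24 sites differ → p ≈ 0.416667, d = −0.75 ln(1 − 0.555556) = 0.608198 ≈ 0.608.
X–Z: 8/24 sites differ → p ≈ 0.333333, d = −0.75 ln(1 − 0.444444) = 0.440839 ≈ 0.441.
Y–Z: 7/24 sites differ → p ≈ 0.291667, d = −0.75 ln(1 − 0.388889) = 0.369358 ≈ 0.369.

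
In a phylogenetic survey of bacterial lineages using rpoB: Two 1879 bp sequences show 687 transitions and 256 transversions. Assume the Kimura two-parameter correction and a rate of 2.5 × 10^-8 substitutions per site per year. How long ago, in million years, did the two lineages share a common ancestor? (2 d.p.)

P = 687/1879 ≈ 0.36562 and Q = 256/1879 ≈ 0.136243.
Under the Kimura two-parameter model, d = −½ ln(1 − 2P − Q) − ¼ ln(1 − 2Q).
1 − 2P − Q = 0.132517, giving −½ ln(0.132517) = 1.010522.
1 − 2Q = 0.727514, giving −¼ ln(0.727514) = 0.079531.
d = 1.010522 + 0.079531 = 1.090053.
Under a molecular clock d = 2μt, so t = d/(2μ) = 1.090053 / (2 × 2.5 × 10^-8) = 21.80 million years.

21.80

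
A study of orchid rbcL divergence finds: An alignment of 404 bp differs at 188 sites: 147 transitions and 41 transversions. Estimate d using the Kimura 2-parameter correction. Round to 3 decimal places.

0.940

P = 147/404 ≈ 0.363861 and Q = 41/404 ≈ 0.101485.
Under the Kimura two-parameter model, d = −½ ln(1 − 2P − Q) − ¼ ln(1 − 2Q).
1 − 2P − Q = 0.170793, giving −½ ln(0.170793) = 0.883651.
1 − 2Q = 0.79703, giving −¼ ln(0.79703) = 0.056716.
d = 0.883651 + 0.056716 = 0.940367.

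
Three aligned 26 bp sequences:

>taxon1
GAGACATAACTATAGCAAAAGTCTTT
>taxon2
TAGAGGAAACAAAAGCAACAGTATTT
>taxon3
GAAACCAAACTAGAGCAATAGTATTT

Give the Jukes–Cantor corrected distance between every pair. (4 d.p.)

d(taxon1,taxon2) = 0.3961, d(taxon1,taxon3) = 0.2758, d(taxon2,taxon3) = 0.3335

taxon1–taxon2: 8/26 sites differ → p ≈ 0.307692, d = −0.75 ln(1 − 0.410256) = 0.396050 ≈ 0.3961.
taxon1–taxon3: 6/26 sites differ → p ≈ 0.230769, d = −0.75 ln(1 − 0.307692) = 0.275793 ≈ 0.2758.
taxon2–taxon3: 7/26 sites differ → p ≈ 0.269231, d = −0.75 ln(1 − 0.358975) = 0.333515 ≈ 0.3335.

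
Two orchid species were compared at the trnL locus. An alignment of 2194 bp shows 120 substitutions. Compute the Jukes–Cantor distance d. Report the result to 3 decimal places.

0.057

p = 120/2194 ≈ 0.054695.
d = −(3/4) ln(1 − 4p/3) = −0.75 ln(1 − 0.072927) = −0.75 ln(0.927073)
  = −0.75 × (-0.075723) = 0.056792 substitutions/site.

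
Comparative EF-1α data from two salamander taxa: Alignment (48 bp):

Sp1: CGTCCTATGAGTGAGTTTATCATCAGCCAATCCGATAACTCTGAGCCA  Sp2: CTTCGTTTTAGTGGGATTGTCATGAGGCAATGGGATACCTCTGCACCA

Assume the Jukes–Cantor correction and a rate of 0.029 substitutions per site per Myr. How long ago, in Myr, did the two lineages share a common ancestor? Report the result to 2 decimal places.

The sequences differ at 14 of 48 sites, so p = 14/48 ≈ 0.291667.
d = −(3/4) ln(1 − 4p/3) = −0.75 ln(1 − 0.388889) = −0.75 ln(0.611111)
  = −0.75 × (-0.492477) = 0.369358 substitutions/site.
Under a molecular clock d = 2μt, so t = d/(2μ) = 0.369358 / (2 × 0.029) = 6.37 Myr.

6.37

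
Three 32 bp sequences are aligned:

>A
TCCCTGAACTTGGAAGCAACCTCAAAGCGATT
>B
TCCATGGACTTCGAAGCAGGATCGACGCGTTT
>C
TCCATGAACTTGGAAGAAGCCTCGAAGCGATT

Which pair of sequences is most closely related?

A–B: 9/32 differ, p = 0.281, d = 0.353.
A–C: 4/32 differ, p = 0.125, d = 0.137.
B–C: 7/32 differ, p = 0.219, d = 0.259.
The smallest distance is between A and C.

A and C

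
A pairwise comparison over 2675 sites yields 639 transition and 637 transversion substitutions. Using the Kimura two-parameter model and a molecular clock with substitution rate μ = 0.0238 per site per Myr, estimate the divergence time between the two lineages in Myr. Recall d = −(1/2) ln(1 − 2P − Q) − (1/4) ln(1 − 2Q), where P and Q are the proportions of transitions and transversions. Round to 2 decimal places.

16.62

P = 639/2675 ≈ 0.238879 and Q = 637/2675 ≈ 0.238131.
Under the Kimura two-parameter model, d = −½ ln(1 − 2P − Q) − ¼ ln(1 − 2Q).
1 − 2P − Q = 0.284111, giving −½ ln(0.284111) = 0.629195.
1 − 2Q = 0.523738, giving −¼ ln(0.523738) = 0.161691.
d = 0.629195 + 0.161691 = 0.790886.
Under a molecular clock d = 2μt, so t = d/(2μ) = 0.790886 / (2 × 0.0238) = 16.62 Myr.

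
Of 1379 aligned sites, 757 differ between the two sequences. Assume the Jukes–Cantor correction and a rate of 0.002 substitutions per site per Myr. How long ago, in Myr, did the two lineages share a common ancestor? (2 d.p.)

246.85

p = 757/1379 ≈ 0.548949.
d = −(3/4) ln(1 − 4p/3) = −0.75 ln(1 − 0.731932) = −0.75 ln(0.268068)
  = −0.75 × (-1.316515) = 0.987386 substitutions/site.
Under a molecular clock d = 2μt, so t = d/(2μ) = 0.987386 / (2 × 0.002) = 246.85 Myr.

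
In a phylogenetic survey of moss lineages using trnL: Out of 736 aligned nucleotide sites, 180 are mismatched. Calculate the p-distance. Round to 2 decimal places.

0.24

p = 180/736 = 0.244565… ≈ 0.24 (to 2 d.p.).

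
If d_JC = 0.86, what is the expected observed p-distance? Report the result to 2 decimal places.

p = (3/4)(1 − e^(−4d/3)) = 0.75 × (1 − e^(-1.146667)) = 0.75 × (1 − 0.317694) = 0.511730.

0.51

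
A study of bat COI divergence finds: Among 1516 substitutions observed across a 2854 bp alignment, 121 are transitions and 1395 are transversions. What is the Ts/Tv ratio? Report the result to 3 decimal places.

0.087

R = 121/1395 = 0.086738… ≈ 0.087 (to 3 d.p.).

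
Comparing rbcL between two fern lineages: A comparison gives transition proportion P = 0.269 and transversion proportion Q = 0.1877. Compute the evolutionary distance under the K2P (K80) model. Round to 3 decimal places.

0.764

Under the Kimura two-parameter model, d = −½ ln(1 − 2P − Q) − ¼ ln(1 − 2Q).
1 − 2P − Q = 0.2743, giving −½ ln(0.2743) = 0.646766.
1 − 2Q = 0.6246, giving −¼ ln(0.6246) = 0.117661.
d = 0.646766 + 0.117661 = 0.764427.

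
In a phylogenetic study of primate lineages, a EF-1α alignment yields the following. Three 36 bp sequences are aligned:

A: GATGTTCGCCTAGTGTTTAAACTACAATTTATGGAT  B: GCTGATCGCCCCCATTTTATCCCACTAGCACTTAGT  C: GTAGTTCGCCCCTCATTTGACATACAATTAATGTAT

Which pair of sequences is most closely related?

A–B: 18/36 differ, p = 0.500, d = 0.824.
A–C: 12/36 differ, p = 0.333, d = 0.441.
B–C: 17/36 differ, p = 0.472, d = 0.745.
The smallest distance is between A and C.

A and C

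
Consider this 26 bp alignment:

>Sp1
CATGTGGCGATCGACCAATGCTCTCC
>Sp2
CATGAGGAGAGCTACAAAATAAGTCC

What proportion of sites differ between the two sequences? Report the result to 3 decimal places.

The sequences differ at 10 of 26 positions (sites 5, 8, 11, 13, 16, 19, 20, 21, 22, 23).
p = 10/26 = 0.384615… ≈ 0.385 (to 3 d.p.).

0.385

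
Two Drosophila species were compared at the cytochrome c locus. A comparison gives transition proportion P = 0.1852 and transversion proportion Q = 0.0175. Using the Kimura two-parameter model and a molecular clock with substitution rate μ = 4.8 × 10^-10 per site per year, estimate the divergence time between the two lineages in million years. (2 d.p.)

Under the Kimura two-parameter model, d = −½ ln(1 − 2P − Q) − ¼ ln(1 − 2Q).
1 − 2P − Q = 0.6121, giving −½ ln(0.6121) = 0.245430.
1 − 2Q = 0.965, giving −¼ ln(0.965) = 0.008907.
d = 0.245430 + 0.008907 = 0.254337.
Under a molecular clock d = 2μt, so t = d/(2μ) = 0.254337 / (2 × 4.8 × 10^-10) = 264.93 million years.

264.93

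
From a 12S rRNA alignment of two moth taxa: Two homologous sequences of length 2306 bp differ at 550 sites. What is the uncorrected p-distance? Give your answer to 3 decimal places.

0.239

p = 550/2306 = 0.238508… ≈ 0.239 (to 3 d.p.).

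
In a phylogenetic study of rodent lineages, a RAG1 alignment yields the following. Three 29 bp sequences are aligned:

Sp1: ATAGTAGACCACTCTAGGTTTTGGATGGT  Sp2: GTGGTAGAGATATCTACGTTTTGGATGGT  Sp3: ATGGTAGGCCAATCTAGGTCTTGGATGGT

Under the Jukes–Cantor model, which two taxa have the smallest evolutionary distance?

Sp1 and Sp3

Sp1–Sp2: 7/29 differ, p = 0.241, d = 0.291.
Sp1–Sp3: 4/29 differ, p = 0.138, d = 0.152.
Sp2–Sp3: 7/29 differ, p = 0.241, d = 0.291.
The smallest distance is between Sp1 and Sp3.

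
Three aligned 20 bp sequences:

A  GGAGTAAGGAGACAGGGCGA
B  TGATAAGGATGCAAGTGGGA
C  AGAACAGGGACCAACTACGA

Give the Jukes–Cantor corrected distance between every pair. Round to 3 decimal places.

d(A,B) = 0.824, d(A,C) = 0.824, d(B,C) = 0.687

A–B: 10/20 sites differ → p = 0.5, d = −0.75 ln(1 − 0.666667) = 0.823960 ≈ 0.824.
A–C: 10/20 sites differ → p = 0.5, d = −0.75 ln(1 − 0.666667) = 0.823960 ≈ 0.824.
B–C: 9/20 sites differ → p = 0.45, d = −0.75 ln(1 − 0.6) = 0.687218 ≈ 0.687.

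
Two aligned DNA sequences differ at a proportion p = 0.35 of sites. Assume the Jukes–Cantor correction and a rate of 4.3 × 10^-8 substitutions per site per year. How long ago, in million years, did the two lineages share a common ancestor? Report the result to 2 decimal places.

d = −(3/4) ln(1 − 4p/3) = −0.75 ln(1 − 0.466667) = −0.75 ln(0.533333)
  = −0.75 × (-0.628609) = 0.471457 substitutions/site.
Under a molecular clock d = 2μt, so t = d/(2μ) = 0.471457 / (2 × 4.3 × 10^-8) = 5.48 million years.

5.48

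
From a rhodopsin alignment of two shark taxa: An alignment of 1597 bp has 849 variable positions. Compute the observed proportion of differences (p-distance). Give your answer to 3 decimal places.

0.532

p = 849/1597 = 0.531621… ≈ 0.532 (to 3 d.p.).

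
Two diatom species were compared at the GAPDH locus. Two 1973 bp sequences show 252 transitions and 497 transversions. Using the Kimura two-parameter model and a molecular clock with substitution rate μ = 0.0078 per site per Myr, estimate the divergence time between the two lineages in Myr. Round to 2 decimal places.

P = 252/1973 ≈ 0.127724 and Q = 497/1973 ≈ 0.251901.
Under the Kimura two-parameter model, d = −½ ln(1 − 2P − Q) − ¼ ln(1 − 2Q).
1 − 2P − Q = 0.492651, giving −½ ln(0.492651) = 0.353977.
1 − 2Q = 0.496198, giving −¼ ln(0.496198) = 0.175195.
d = 0.353977 + 0.175195 = 0.529172.
Under a molecular clock d = 2μt, so t = d/(2μ) = 0.529172 / (2 × 0.0078) = 33.92 Myr.

33.92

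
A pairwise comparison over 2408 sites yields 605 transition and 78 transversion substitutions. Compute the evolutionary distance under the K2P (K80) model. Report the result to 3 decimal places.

P = 605/2408 ≈ 0.251246 and Q = 78/2408 ≈ 0.032392.
Under the Kimura two-parameter model, d = −½ ln(1 − 2P − Q) − ¼ ln(1 − 2Q).
1 − 2P − Q = 0.465116, giving −½ ln(0.465116) = 0.382734.
1 − 2Q = 0.935216, giving −¼ ln(0.935216) = 0.016744.
d = 0.382734 + 0.016744 = 0.399478.

0.399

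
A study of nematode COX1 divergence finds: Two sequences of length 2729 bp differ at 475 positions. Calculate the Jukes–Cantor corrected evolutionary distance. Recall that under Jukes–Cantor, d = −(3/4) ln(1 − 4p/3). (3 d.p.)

p = 475/2729 ≈ 0.174056.
d = −(3/4) ln(1 − 4p/3) = −0.75 ln(1 − 0.232075) = −0.75 ln(0.767925)
  = −0.75 × (-0.264063) = 0.198047 substitutions/site.

0.198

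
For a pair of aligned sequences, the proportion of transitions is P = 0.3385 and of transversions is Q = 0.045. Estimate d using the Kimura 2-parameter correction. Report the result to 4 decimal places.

Under the Kimura two-parameter model, d = −½ ln(1 − 2P − Q) − ¼ ln(1 − 2Q).
1 − 2P − Q = 0.278, giving −½ ln(0.278) = 0.640067.
1 − 2Q = 0.91, giving −¼ ln(0.91) = 0.023578.
d = 0.640067 + 0.023578 = 0.663645.

0.6636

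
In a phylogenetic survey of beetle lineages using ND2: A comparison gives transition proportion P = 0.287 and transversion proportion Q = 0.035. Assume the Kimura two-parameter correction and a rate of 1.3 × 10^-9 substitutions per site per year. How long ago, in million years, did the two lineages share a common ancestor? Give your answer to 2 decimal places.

Under the Kimura two-parameter model, d = −½ ln(1 − 2P − Q) − ¼ ln(1 − 2Q).
1 − 2P − Q = 0.391, giving −½ ln(0.391) = 0.469524.
1 − 2Q = 0.93, giving −¼ ln(0.93) = 0.018143.
d = 0.469524 + 0.018143 = 0.487667.
Under a molecular clock d = 2μt, so t = d/(2μ) = 0.487667 / (2 × 1.3 × 10^-9) = 187.56 million years.

187.56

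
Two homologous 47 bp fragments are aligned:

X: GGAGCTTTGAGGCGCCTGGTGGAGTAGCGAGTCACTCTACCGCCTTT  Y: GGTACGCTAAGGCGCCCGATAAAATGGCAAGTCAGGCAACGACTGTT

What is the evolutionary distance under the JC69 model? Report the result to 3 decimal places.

The sequences differ at 19 of 47 sites, so p = 19/47 ≈ 0.404255.
d = −(3/4) ln(1 − 4p/3) = −0.75 ln(1 − 0.539007) = −0.75 ln(0.460993)
  = −0.75 × (-0.774372) = 0.580779 substitutions/site.

0.581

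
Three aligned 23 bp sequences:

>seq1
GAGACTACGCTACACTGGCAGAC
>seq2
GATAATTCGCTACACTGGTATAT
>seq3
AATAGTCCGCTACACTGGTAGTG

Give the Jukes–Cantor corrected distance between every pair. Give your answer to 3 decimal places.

d(seq1,seq2) = 0.321, d(seq1,seq3) = 0.390, d(seq2,seq3) = 0.321

seq1–seq2: 6/23 sites differ → p ≈ 0.26087, d = −0.75 ln(1 − 0.347827) = 0.320584 ≈ 0.321.
seq1–seq3: 7/23 sites differ → p ≈ 0.304348, d = −0.75 ln(1 − 0.405797) = 0.390401 ≈ 0.390.
seq2–seq3: 6/23 sites differ → p ≈ 0.26087, d = −0.75 ln(1 − 0.347827) = 0.320584 ≈ 0.321.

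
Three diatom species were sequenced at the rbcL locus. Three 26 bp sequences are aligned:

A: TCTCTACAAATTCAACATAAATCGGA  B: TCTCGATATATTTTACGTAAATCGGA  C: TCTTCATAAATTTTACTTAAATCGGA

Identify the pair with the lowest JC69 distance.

A–B: 6/26 differ, p = 0.231, d = 0.276.
A–C: 6/26 differ, p = 0.231, d = 0.276.
B–C: 4/26 differ, p = 0.154, d = 0.172.
The smallest distance is between B and C.

B and C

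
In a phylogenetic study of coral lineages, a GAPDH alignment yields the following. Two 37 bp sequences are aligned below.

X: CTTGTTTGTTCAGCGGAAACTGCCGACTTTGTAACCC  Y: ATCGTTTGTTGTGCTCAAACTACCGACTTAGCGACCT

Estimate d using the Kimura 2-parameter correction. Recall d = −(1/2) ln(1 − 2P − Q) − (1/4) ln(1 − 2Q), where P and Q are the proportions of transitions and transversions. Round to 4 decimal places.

0.3812

Of 37 sites, 5 differences are transitions and 6 are transversions, so P = 5/37 ≈ 0.135135 and Q = 6/37 ≈ 0.162162.
Under the Kimura two-parameter model, d = −½ ln(1 − 2P − Q) − ¼ ln(1 − 2Q).
1 − 2P − Q = 0.567568, giving −½ ln(0.567568) = 0.283197.
1 − 2Q = 0.675676, giving −¼ ln(0.675676) = 0.098010.
d = 0.283197 + 0.098010 = 0.381207.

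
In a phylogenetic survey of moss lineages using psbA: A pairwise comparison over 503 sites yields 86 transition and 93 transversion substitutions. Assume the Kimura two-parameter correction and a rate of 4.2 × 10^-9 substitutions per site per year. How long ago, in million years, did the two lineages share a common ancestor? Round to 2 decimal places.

58.28

P = 86/503 ≈ 0.170974 and Q = 93/503 ≈ 0.184891.
Under the Kimura two-parameter model, d = −½ ln(1 − 2P − Q) − ¼ ln(1 − 2Q).
1 − 2P − Q = 0.473161, giving −½ ln(0.473161) = 0.374160.
1 − 2Q = 0.630218, giving −¼ ln(0.630218) = 0.115422.
d = 0.374160 + 0.115422 = 0.489582.
Under a molecular clock d = 2μt, so t = d/(2μ) = 0.489582 / (2 × 4.2 × 10^-9) = 58.28 million years.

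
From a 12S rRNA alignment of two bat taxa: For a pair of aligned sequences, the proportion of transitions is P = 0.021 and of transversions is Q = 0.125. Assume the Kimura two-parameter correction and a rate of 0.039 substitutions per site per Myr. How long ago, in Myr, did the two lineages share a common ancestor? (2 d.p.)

Under the Kimura two-parameter model, d = −½ ln(1 − 2P − Q) − ¼ ln(1 − 2Q).
1 − 2P − Q = 0.833, giving −½ ln(0.833) = 0.091361.
1 − 2Q = 0.75, giving −¼ ln(0.75) = 0.071921.
d = 0.091361 + 0.071921 = 0.163282.
Under a molecular clock d = 2μt, so t = d/(2μ) = 0.163282 / (2 × 0.039) = 2.09 Myr.

2.09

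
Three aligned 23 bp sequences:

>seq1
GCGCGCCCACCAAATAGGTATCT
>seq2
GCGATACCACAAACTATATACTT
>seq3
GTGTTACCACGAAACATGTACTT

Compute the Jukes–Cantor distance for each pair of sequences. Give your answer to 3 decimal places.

d(seq1,seq2) = 0.553, d(seq1,seq3) = 0.553, d(seq2,seq3) = 0.321

seq1–seq2: 9/23 sites differ → p ≈ 0.391304, d = −0.75 ln(1 − 0.521739) = 0.553199 ≈ 0.553.
seq1–seq3: 9/23 sites differ → p ≈ 0.391304, d = −0.75 ln(1 − 0.521739) = 0.553199 ≈ 0.553.
seq2–seq3: 6/23 sites differ → p ≈ 0.26087, d = −0.75 ln(1 − 0.347827) = 0.320584 ≈ 0.321.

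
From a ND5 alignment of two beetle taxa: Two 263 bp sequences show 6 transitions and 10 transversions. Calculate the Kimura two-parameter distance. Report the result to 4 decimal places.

0.0635

P = 6/263 ≈ 0.022814 and Q = 10/263 ≈ 0.038023.
Under the Kimura two-parameter model, d = −½ ln(1 − 2P − Q) − ¼ ln(1 − 2Q).
1 − 2P − Q = 0.916349, giving −½ ln(0.916349) = 0.043679.
1 − 2Q = 0.923954, giving −¼ ln(0.923954) = 0.019773.
d = 0.043679 + 0.019773 = 0.063452.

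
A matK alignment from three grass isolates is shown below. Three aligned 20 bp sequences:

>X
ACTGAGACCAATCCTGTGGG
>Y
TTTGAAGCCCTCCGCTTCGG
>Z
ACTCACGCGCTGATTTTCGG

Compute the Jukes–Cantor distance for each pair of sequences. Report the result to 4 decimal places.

X–Y: 11/20 sites differ → p = 0.55, d = −0.75 ln(1 − 0.733333) = 0.991316 ≈ 0.9913.
X–Z: 11/20 sites differ → p = 0.55, d = −0.75 ln(1 − 0.733333) = 0.991316 ≈ 0.9913.
Y–Z: 9/20 sites differ → p = 0.45, d = −0.75 ln(1 − 0.6) = 0.687218 ≈ 0.6872.

d(X,Y) = 0.9913, d(X,Z) = 0.9913, d(Y,Z) = 0.6872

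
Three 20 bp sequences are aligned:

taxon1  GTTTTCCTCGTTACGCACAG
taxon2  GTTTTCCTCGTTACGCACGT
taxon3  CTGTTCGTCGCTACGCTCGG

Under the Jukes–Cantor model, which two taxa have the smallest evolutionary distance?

taxon1–taxon2: 2/20 differ, p = 0.100, d = 0.107.
taxon1–taxon3: 6/20 differ, p = 0.300, d = 0.383.
taxon2–taxon3: 6/20 differ, p = 0.300, d = 0.383.
The smallest distance is between taxon1 and taxon2.

taxon1 and taxon2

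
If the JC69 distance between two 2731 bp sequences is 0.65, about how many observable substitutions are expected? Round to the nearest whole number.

Invert JC69: p = (3/4)(1 − e^(−4d/3)) = 0.75 × (1 − e^(-0.866667)) = 0.75 × (1 − 0.420350) = 0.434738.
Expected differing sites = pL ≈ 0.434738 × 2731 = 1187.269478 ≈ 1187.

1187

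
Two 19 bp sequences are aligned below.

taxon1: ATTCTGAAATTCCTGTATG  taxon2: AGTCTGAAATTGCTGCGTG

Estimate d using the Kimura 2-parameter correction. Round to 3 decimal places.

Of 19 sites, 2 differences are transitions and 2 are transversions, so P = 2/19 ≈ 0.105263 and Q = 2/19 ≈ 0.105263.
Under the Kimura two-parameter model, d = −½ ln(1 − 2P − Q) − ¼ ln(1 − 2Q).
1 − 2P − Q = 0.684211, giving −½ ln(0.684211) = 0.189744.
1 − 2Q = 0.789474, giving −¼ ln(0.789474) = 0.059097.
d = 0.189744 + 0.059097 = 0.248841.

0.249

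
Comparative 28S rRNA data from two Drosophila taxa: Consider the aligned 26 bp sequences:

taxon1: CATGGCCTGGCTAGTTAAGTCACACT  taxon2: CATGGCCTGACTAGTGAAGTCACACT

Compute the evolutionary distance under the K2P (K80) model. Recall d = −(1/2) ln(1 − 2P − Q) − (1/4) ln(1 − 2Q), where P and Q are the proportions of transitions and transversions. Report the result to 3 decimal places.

0.081

Of 26 sites, 1 differences are transitions and 1 are transversions, so P = 1/26 ≈ 0.038462 and Q = 1/26 ≈ 0.038462.
Under the Kimura two-parameter model, d = −½ ln(1 − 2P − Q) − ¼ ln(1 − 2Q).
1 − 2P − Q = 0.884614, giving −½ ln(0.884614) = 0.061302.
1 − 2Q = 0.923076, giving −¼ ln(0.923076) = 0.020011.
d = 0.061302 + 0.020011 = 0.081313.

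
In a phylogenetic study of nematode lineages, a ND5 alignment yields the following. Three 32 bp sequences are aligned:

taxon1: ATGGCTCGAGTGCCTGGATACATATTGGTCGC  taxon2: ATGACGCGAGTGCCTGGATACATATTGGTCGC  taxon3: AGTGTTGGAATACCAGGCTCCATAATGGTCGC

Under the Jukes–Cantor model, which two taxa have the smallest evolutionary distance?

taxon1–taxon2: 2/32 differ, p = 0.063, d = 0.065.
taxon1–taxon3: 10/32 differ, p = 0.313, d = 0.404.
taxon2–taxon3: 12/32 differ, p = 0.375, d = 0.520.
The smallest distance is between taxon1 and taxon2.

taxon1 and taxon2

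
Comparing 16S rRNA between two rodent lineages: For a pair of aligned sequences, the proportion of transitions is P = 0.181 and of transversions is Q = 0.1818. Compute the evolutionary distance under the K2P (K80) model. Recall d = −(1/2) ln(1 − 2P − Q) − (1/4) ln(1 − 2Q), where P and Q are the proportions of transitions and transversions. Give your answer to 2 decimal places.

0.51

Under the Kimura two-parameter model, d = −½ ln(1 − 2P − Q) − ¼ ln(1 − 2Q).
1 − 2P − Q = 0.4562, giving −½ ln(0.4562) = 0.392412.
1 − 2Q = 0.6364, giving −¼ ln(0.6364) = 0.112982.
d = 0.392412 + 0.112982 = 0.505394.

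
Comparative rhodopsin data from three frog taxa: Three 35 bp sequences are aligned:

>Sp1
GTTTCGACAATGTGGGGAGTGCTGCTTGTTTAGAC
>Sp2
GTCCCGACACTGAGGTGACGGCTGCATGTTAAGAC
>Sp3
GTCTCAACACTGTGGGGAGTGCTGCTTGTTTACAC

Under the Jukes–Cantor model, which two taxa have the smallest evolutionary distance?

Sp1–Sp2: 9/35 differ, p = 0.257, d = 0.315.
Sp1–Sp3: 4/35 differ, p = 0.114, d = 0.124.
Sp2–Sp3: 9/35 differ, p = 0.257, d = 0.315.
The smallest distance is between Sp1 and Sp3.

Sp1 and Sp3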